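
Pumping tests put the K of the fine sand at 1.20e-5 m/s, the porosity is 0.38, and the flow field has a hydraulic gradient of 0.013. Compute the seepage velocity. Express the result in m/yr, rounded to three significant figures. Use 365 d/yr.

K = 1.20e-5 m/s × 86400 s/d = 1.037 m/d
q = Ki = 1.037 × 0.013 = 0.01348 m/d
Average linear velocity = 0.01348 / 0.38 = 0.03547 m/d
   = 0.03547 × 365 = 12.9 m/yr

12.9 m/yr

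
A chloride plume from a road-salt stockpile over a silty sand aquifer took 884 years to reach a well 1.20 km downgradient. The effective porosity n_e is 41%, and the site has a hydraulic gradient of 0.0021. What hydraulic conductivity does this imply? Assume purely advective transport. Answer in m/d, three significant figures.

t = 884 years = 322700 d
L = 1.20 km = 1200 m
v = L / t = 1200 / 322700 = 0.003719 m/d
K = v · n / i = 0.003719 × 0.41 / 0.0021 = 0.726 m/d

0.726 m/d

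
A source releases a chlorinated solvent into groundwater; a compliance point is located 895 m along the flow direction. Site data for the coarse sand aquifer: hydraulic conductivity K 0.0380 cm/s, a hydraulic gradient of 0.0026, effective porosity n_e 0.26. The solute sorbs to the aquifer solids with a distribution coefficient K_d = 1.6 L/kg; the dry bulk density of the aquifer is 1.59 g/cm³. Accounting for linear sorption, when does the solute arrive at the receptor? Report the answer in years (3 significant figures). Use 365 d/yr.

K = 0.0380 cm/s × 864 = 32.83 m/d
Specific discharge q = 32.83 × 0.0026 = 0.08536 m/d
v = Ki/n = 32.83·0.0026/0.26 = 0.3283 m/d
Retardation R = 1 + ρ_b·K_d/n = 1 + 1.59×1.6/0.26 = 10.78
Contaminant velocity v_c = v/R = 0.3283/10.78 = 0.03044 m/d
t = L/v_c = 895/0.03044 = 29400 d
   = 29400/365 = 80.5 yr

80.5 years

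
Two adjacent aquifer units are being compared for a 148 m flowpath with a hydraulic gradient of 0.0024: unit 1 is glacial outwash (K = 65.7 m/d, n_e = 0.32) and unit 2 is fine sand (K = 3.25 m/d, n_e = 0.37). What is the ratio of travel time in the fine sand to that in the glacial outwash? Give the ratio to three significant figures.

Unit 1 (glacial outwash): v = 65.7×0.0024/0.32 = 0.4927 m/d, t = 148/0.4927 = 300.4 d
Unit 2 (fine sand): v = 3.25×0.0024/0.37 = 0.02108 m/d, t = 148/0.02108 = 7021 d
t(fine sand) / t(glacial outwash) = 7021/300.4 = 23.4

23.4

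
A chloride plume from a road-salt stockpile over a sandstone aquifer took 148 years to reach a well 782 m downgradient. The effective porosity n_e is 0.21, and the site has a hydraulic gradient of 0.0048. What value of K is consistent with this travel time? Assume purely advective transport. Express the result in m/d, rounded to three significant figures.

0.633 m/d

t = 148 years = 54020 d
v = L / t = 782 / 54020 = 0.01448 m/d
K = v · n / i = 0.01448 × 0.21 / 0.0048 = 0.633 m/d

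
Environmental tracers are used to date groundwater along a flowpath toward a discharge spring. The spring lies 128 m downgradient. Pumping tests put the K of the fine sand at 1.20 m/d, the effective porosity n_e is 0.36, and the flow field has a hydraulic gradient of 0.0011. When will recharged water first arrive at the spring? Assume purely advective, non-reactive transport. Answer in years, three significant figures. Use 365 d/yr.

95.6 years

q = Ki = 1.20 × 0.0011 = 0.001320 m/d
v_s = q/n_e = 0.001320/0.36 = 0.003667 m/d
t = L / v = 128 / 0.003667 = 34910 d
   = 34910 / 365 = 95.6 yr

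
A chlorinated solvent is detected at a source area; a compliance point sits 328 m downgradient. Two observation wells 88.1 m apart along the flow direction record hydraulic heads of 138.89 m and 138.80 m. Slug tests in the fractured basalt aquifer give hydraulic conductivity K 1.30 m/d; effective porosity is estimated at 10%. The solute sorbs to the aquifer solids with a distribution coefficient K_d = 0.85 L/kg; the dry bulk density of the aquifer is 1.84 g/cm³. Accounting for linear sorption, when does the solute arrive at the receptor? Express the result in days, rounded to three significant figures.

411000 days

Hydraulic gradient i = (138.89 − 138.80) / 88.1 = 0.09 / 88.1 = 0.001022
q = Ki = 1.30 × 0.001022 = 0.001328 m/d
Average linear velocity = 0.001328 / 0.10 = 0.01328 m/d
Retardation R = 1 + ρ_b·K_d/n = 1 + 1.84×0.85/0.10 = 16.64
Contaminant velocity v_c = v/R = 0.01328/16.64 = 7.981e-4 m/d
t = L/v_c = 328/7.981e-4 = 411000 d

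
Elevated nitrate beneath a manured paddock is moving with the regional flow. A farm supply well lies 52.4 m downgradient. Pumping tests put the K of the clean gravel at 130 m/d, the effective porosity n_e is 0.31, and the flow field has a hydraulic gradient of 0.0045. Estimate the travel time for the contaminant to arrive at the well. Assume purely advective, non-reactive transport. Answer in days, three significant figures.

27.8 days

q = Ki = 130 × 0.0045 = 0.5850 m/d
v = Ki/n = 130·0.0045/0.31 = 1.887 m/d
t = L / v = 52.4 / 1.887 = 27.77 d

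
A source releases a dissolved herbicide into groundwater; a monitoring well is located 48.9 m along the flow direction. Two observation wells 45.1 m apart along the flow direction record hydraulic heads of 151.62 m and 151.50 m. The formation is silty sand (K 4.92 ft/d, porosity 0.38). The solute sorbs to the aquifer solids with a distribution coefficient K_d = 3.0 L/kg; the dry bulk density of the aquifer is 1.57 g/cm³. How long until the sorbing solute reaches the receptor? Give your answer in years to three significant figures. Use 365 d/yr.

171 years

Hydraulic gradient i = (151.62 − 151.50) / 45.1 = 0.12 / 45.1 = 0.002661
K = 4.92 ft/d × 0.3048 = 1.500 m/d
Specific discharge q = 1.500 × 0.002661 = 0.003990 m/d
Seepage velocity v = q / n = 0.003990 / 0.38 = 0.01050 m/d
Retardation R = 1 + ρ_b·K_d/n = 1 + 1.57×3.0/0.38 = 13.39
Contaminant velocity v_c = v/R = 0.01050/13.39 = 7.839e-4 m/d
t = L/v_c = 48.9/7.839e-4 = 62380 d
   = 62380/365 = 171 yr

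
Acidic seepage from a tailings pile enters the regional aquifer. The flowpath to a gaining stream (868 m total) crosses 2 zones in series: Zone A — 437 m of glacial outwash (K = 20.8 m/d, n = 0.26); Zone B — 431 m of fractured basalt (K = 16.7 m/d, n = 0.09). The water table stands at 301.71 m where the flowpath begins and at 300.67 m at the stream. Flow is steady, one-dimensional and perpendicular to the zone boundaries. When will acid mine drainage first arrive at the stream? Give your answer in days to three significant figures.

6860 days

Total head drop ΔH = 301.71 − 300.67 = 1.04 m
Steady 1-D flow in series ⇒ the Darcy flux q is identical in every zone and the zone head losses add (resistances L/K in series).
Σ(L/K) = 437/20.8 + 431/16.7 = 21.01 + 25.81 = 46.82 d
q = ΔH / Σ(L/K) = 1.04 / 46.82 = 0.02221 m/d (same in every zone)
Zone A: v = q/n = 0.02221/0.26 = 0.08544 m/d → t_A = 437/0.08544 = 5115 d
Zone B: v = q/n = 0.02221/0.09 = 0.2468 m/d → t_B = 431/0.2468 = 1746 d
Total t = 5115 + 1746 = 6861 d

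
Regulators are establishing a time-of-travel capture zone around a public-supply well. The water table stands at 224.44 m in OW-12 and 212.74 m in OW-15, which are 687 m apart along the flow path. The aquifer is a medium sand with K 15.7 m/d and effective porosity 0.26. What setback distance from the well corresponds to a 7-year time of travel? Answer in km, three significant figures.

2.63 km

Hydraulic gradient i = (224.44 − 212.74) / 687 = 11.70 / 687 = 0.01703
q = Ki = 15.7 × 0.01703 = 0.2674 m/d
v_s = q/n_e = 0.2674/0.26 = 1.028 m/d
T = 7 yr × 365 = 2555 d
L = v × T = 1.028 × 2555 = 2628 m
   = 2.63 km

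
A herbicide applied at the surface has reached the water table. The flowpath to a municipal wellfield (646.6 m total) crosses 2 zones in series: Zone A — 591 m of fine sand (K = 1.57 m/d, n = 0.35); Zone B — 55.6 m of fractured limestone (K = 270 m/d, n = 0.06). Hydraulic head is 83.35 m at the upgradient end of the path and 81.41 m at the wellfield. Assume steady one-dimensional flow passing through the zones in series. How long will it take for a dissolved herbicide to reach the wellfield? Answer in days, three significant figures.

Total head drop ΔH = 83.35 − 81.41 = 1.94 m
Continuity: the same q passes through each zone, so ΔH = q·Σ(L_j/K_j) — the zones act as resistances in series.
Σ(L/K) = 591/1.57 + 55.6/270 = 376.4 + 0.2059 = 376.6 d
q = ΔH / Σ(L/K) = 1.94 / 376.6 = 0.005151 m/d (same in every zone)
Zone A: v = q/n = 0.005151/0.35 = 0.01472 m/d → t_A = 591/0.01472 = 40160 d
Zone B: v = q/n = 0.005151/0.06 = 0.08585 m/d → t_B = 55.6/0.08585 = 647.7 d
Total t = 40160 + 647.7 = 40810 d

40800 days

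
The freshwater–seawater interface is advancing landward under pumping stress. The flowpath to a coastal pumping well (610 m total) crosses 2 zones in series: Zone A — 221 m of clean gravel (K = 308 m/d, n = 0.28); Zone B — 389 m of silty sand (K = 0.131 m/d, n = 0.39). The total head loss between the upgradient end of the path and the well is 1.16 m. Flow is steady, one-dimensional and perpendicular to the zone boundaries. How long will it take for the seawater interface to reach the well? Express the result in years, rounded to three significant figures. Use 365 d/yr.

Steady 1-D flow in series ⇒ the Darcy flux q is identical in every zone and the zone head losses add (resistances L/K in series).
Σ(L/K) = 221/308 + 389/0.131 = 0.7175 + 2969 = 2970 d
q = ΔH / Σ(L/K) = 1.16 / 2970 = 3.905e-4 m/d (same in every zone)
Zone A: v = q/n = 3.905e-4/0.28 = 0.001395 m/d → t_A = 221/0.001395 = 158400 d
Zone B: v = q/n = 3.905e-4/0.39 = 0.001001 m/d → t_B = 389/0.001001 = 388500 d
Total t = 158400 + 388500 = 546900 d
   = 546900 / 365 = 1500 yr

1500 years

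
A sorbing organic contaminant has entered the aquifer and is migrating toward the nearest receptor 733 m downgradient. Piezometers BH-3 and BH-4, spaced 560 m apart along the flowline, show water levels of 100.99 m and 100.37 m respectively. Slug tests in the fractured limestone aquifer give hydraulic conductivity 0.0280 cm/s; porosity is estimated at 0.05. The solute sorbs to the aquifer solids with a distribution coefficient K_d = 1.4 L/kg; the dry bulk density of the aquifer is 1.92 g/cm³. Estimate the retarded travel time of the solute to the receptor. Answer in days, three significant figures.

Hydraulic gradient i = (100.99 − 100.37) / 560 = 0.62 / 560 = 0.001107
K = 0.0280 cm/s × 864 = 24.19 m/d
q = Ki = 24.19 × 0.001107 = 0.02678 m/d
Seepage velocity v = q / n = 0.02678 / 0.05 = 0.5357 m/d
Retardation R = 1 + ρ_b·K_d/n = 1 + 1.92×1.4/0.05 = 54.76
Contaminant velocity v_c = v/R = 0.5357/54.76 = 0.009782 m/d
t = L/v_c = 733/0.009782 = 74930 d

74900 days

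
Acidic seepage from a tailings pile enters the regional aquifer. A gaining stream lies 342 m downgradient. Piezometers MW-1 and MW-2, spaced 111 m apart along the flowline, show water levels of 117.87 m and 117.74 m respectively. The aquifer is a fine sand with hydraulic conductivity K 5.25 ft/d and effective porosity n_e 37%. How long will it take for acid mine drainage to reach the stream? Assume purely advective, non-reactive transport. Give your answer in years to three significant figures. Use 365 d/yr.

185 years

Hydraulic gradient i = (117.87 − 117.74) / 111 = 0.13 / 111 = 0.001171
K = 5.25 ft/d × 0.3048 = 1.600 m/d
q = Ki = 1.600 × 0.001171 = 0.001874 m/d
v_s = q/n_e = 0.001874/0.37 = 0.005065 m/d
t = L / v = 342 / 0.005065 = 67520 d
   = 67520 / 365 = 185 yr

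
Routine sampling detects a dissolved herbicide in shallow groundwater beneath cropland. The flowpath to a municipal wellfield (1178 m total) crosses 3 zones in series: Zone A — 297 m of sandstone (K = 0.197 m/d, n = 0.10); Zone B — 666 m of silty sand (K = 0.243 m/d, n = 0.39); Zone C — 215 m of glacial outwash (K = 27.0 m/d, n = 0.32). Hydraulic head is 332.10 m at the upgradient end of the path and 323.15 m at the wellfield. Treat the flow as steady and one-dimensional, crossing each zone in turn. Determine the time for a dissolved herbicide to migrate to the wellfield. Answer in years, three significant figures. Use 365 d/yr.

467 years

Total head drop ΔH = 332.10 − 323.15 = 8.95 m
Steady 1-D flow in series ⇒ the Darcy flux q is identical in every zone and the zone head losses add (resistances L/K in series).
Σ(L/K) = 297/0.197 + 666/0.243 + 215/27.0 = 1508 + 2741 + 7.963 = 4256 d
q = ΔH / Σ(L/K) = 8.95 / 4256 = 0.002103 m/d (same in every zone)
Zone A: v = q/n = 0.002103/0.10 = 0.02103 m/d → t_A = 297/0.02103 = 14120 d
Zone B: v = q/n = 0.002103/0.39 = 0.005392 m/d → t_B = 666/0.005392 = 123500 d
Zone C: v = q/n = 0.002103/0.32 = 0.006571 m/d → t_C = 215/0.006571 = 32720 d
Total t = 14120 + 123500 + 32720 = 170400 d
   = 170400 / 365 = 467 yr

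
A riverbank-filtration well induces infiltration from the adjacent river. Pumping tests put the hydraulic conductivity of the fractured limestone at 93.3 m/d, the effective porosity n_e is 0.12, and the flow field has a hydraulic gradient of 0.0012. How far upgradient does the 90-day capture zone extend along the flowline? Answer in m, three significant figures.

Darcy flux q = K·i = 93.3 × 0.0012 = 0.1120 m/d
Seepage velocity v = q / n = 0.1120 / 0.12 = 0.9330 m/d
L = v × T = 0.9330 × 90 = 83.97 m

84.0 m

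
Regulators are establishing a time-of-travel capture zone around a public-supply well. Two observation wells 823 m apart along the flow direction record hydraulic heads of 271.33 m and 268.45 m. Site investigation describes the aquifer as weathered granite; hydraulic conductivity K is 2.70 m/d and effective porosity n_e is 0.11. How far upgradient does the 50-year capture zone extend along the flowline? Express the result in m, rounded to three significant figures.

Hydraulic gradient i = (271.33 − 268.45) / 823 = 2.88 / 823 = 0.003499
Specific discharge q = 2.70 × 0.003499 = 0.009448 m/d
v_s = q/n_e = 0.009448/0.11 = 0.08589 m/d
T = 50 yr × 365 = 18250 d
L = v × T = 0.08589 × 18250 = 1568 m

1570 m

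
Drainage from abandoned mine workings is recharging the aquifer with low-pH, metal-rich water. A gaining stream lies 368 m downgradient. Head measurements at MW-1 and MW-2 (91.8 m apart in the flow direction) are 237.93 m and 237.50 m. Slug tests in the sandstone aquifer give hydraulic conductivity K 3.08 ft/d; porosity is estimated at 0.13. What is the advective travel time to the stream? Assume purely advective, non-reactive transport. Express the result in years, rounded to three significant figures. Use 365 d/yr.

29.8 years

Hydraulic gradient i = (237.93 − 237.50) / 91.8 = 0.43 / 91.8 = 0.004684
K = 3.08 ft/d × 0.3048 = 0.9388 m/d
Darcy flux q = K·i = 0.9388 × 0.004684 = 0.004397 m/d
v_s = q/n_e = 0.004397/0.13 = 0.03383 m/d
t = L / v = 368 / 0.03383 = 10880 d
   = 10880 / 365 = 29.8 yr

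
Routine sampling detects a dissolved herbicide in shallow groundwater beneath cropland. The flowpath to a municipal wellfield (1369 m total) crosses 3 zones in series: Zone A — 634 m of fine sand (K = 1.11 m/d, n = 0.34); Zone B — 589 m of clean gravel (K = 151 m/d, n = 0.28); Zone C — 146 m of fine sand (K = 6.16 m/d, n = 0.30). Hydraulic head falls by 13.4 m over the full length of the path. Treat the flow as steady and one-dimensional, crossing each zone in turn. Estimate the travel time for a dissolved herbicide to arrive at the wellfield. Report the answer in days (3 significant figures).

19000 days

Steady 1-D flow in series ⇒ the Darcy flux q is identical in every zone and the zone head losses add (resistances L/K in series).
Σ(L/K) = 634/1.11 + 589/151 + 146/6.16 = 571.2 + 3.901 + 23.70 = 598.8 d
q = ΔH / Σ(L/K) = 13.4 / 598.8 = 0.02238 m/d (same in every zone)
Zone A: v = q/n = 0.02238/0.34 = 0.06582 m/d → t_A = 634/0.06582 = 9632 d
Zone B: v = q/n = 0.02238/0.28 = 0.07993 m/d → t_B = 589/0.07993 = 7369 d
Zone C: v = q/n = 0.02238/0.30 = 0.07460 m/d → t_C = 146/0.07460 = 1957 d
Total t = 9632 + 7369 + 1957 = 18960 d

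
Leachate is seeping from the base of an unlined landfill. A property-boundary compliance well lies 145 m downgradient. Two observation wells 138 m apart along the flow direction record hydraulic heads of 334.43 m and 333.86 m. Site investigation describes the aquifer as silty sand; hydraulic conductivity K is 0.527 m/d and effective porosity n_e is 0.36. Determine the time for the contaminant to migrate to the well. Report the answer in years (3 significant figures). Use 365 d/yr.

Hydraulic gradient i = (334.43 − 333.86) / 138 = 0.57 / 138 = 0.004130
Specific discharge q = 0.527 × 0.004130 = 0.002177 m/d
Average linear velocity = 0.002177 / 0.36 = 0.006046 m/d
t = L / v = 145 / 0.006046 = 23980 d
   = 23980 / 365 = 65.7 yr

65.7 years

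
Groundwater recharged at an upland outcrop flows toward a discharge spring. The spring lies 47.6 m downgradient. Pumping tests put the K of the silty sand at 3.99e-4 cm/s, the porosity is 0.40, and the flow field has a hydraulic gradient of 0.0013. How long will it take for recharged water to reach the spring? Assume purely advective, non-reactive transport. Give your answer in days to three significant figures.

42500 days

K = 3.99e-4 cm/s × 864 = 0.3447 m/d
q = Ki = 0.3447 × 0.0013 = 4.482e-4 m/d
Seepage velocity v = q / n = 4.482e-4 / 0.40 = 0.001120 m/d
t = L / v = 47.6 / 0.001120 = 42490 d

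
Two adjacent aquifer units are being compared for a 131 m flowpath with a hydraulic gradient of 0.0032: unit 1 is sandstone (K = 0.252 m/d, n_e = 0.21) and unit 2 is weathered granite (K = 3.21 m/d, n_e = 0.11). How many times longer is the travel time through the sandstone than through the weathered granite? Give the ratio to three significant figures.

24.3

Unit 1 (sandstone): v = 0.252×0.0032/0.21 = 0.003840 m/d, t = 131/0.003840 = 34110 d
Unit 2 (weathered granite): v = 3.21×0.0032/0.11 = 0.09338 m/d, t = 131/0.09338 = 1403 d
t(sandstone) / t(weathered granite) = 34110/1403 = 24.3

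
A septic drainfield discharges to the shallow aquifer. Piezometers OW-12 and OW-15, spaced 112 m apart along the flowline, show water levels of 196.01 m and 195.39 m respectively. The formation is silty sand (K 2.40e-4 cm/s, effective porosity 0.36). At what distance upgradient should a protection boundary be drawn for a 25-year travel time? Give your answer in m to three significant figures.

Hydraulic gradient i = (196.01 − 195.39) / 112 = 0.62 / 112 = 0.005536
K = 2.40e-4 cm/s × 864 = 0.2074 m/d
Specific discharge q = 0.2074 × 0.005536 = 0.001148 m/d
v_s = q/n_e = 0.001148/0.36 = 0.003189 m/d
T = 25 yr × 365 = 9125 d
L = v × T = 0.003189 × 9125 = 29.10 m

29.1 m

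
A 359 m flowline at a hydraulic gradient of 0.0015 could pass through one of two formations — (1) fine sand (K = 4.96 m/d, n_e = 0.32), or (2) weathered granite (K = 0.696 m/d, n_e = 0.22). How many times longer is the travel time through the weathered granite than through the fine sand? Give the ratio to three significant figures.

Unit 1 (fine sand): v = 4.96×0.0015/0.32 = 0.02325 m/d, t = 359/0.02325 = 15440 d
Unit 2 (weathered granite): v = 0.696×0.0015/0.22 = 0.004745 m/d, t = 359/0.004745 = 75650 d
t(weathered granite) / t(fine sand) = 75650/15440 = 4.90

4.90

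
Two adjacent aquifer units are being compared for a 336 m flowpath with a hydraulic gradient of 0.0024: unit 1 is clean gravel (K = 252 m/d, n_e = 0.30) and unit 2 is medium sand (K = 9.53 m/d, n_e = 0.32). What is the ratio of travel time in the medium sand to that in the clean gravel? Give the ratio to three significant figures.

28.2

Unit 1 (clean gravel): v = 252×0.0024/0.30 = 2.016 m/d, t = 336/2.016 = 166.7 d
Unit 2 (medium sand): v = 9.53×0.0024/0.32 = 0.07147 m/d, t = 336/0.07147 = 4701 d
t(medium sand) / t(clean gravel) = 4701/166.7 = 28.2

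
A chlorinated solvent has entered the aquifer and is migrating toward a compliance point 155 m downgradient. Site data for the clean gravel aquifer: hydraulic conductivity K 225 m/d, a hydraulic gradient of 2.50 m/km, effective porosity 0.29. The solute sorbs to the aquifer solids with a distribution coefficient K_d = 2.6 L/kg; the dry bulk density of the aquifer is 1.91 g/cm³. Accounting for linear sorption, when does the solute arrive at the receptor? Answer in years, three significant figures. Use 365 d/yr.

q = Ki = 225 × 0.0025 = 0.5625 m/d
v_s = q/n_e = 0.5625/0.29 = 1.940 m/d
Retardation R = 1 + ρ_b·K_d/n = 1 + 1.91×2.6/0.29 = 18.12
Contaminant velocity v_c = v/R = 1.940/18.12 = 0.1070 m/d
t = L/v_c = 155/0.1070 = 1448 d
   = 1448/365 = 3.97 yr

3.97 years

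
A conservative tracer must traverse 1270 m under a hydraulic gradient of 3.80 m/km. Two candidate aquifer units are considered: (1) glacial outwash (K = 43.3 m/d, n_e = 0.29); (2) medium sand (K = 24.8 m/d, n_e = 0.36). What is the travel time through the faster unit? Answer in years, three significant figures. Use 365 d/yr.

6.13 years

Unit 1 (glacial outwash): v = 43.3×0.0038/0.29 = 0.5674 m/d, t = 1270/0.5674 = 2238 d
Unit 2 (medium sand): v = 24.8×0.0038/0.36 = 0.2618 m/d, t = 1270/0.2618 = 4851 d
Faster: 2238 d / 365 = 6.13 yr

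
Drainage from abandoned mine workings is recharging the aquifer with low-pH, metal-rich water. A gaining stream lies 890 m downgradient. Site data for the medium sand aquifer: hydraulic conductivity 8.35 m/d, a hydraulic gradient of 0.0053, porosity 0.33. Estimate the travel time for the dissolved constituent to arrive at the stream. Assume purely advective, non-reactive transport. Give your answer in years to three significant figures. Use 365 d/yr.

q = Ki = 8.35 × 0.0053 = 0.04425 m/d
Average linear velocity = 0.04425 / 0.33 = 0.1341 m/d
t = L / v = 890 / 0.1341 = 6637 d
   = 6637 / 365 = 18.2 yr

18.2 years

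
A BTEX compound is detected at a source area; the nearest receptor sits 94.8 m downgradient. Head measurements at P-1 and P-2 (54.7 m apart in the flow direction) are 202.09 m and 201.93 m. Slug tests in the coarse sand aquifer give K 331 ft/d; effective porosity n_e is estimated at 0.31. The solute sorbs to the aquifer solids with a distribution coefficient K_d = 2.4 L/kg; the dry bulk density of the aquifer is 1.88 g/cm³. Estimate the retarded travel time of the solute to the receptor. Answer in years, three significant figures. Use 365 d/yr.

Hydraulic gradient i = (202.09 − 201.93) / 54.7 = 0.16 / 54.7 = 0.002925
K = 331 ft/d × 0.3048 = 100.9 m/d
q = Ki = 100.9 × 0.002925 = 0.2951 m/d
Seepage velocity v = q / n = 0.2951 / 0.31 = 0.9519 m/d
Retardation R = 1 + ρ_b·K_d/n = 1 + 1.88×2.4/0.31 = 15.55
Contaminant velocity v_c = v/R = 0.9519/15.55 = 0.06120 m/d
t = L/v_c = 94.8/0.06120 = 1549 d
   = 1549/365 = 4.24 yr

4.24 years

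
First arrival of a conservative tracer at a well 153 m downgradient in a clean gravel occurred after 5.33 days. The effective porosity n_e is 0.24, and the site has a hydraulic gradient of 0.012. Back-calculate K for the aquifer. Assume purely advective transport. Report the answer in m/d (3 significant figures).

574 m/d

v = L / t = 153 / 5.33 = 28.71 m/d
K = v · n / i = 28.71 × 0.24 / 0.012 = 574 m/d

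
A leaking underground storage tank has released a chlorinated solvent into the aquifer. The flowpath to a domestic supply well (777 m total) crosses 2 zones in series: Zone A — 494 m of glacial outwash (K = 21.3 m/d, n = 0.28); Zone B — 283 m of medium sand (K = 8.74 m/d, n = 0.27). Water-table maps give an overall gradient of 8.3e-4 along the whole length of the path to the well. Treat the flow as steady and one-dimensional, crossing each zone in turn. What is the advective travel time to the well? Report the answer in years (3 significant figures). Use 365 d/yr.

For zones in series the flux q is common to all zones; the equivalent conductivity is the harmonic (thickness-weighted) mean, K_eq = L_total / Σ(L_j/K_j).
Σ(L/K) = 494/21.3 + 283/8.74 = 23.19 + 32.38 = 55.57 d
K_eq = L_total / Σ(L/K) = 777 / 55.57 = 13.98 m/d
q = K_eq · i = 13.98 × 8.3e-4 = 0.01160 m/d (same in every zone)
Zone A: v = q/n = 0.01160/0.28 = 0.04145 m/d → t_A = 494/0.04145 = 11920 d
Zone B: v = q/n = 0.01160/0.27 = 0.04298 m/d → t_B = 283/0.04298 = 6584 d
Total t = 11920 + 6584 = 18500 d
   = 18500 / 365 = 50.7 yr

50.7 years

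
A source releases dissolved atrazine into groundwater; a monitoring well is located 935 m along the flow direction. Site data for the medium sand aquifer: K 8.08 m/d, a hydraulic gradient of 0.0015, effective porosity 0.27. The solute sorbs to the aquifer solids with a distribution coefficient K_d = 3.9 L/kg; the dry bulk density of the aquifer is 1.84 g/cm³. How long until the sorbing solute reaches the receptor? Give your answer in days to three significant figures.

Darcy flux q = K·i = 8.08 × 0.0015 = 0.01212 m/d
Seepage velocity v = q / n = 0.01212 / 0.27 = 0.04489 m/d
Retardation R = 1 + ρ_b·K_d/n = 1 + 1.84×3.9/0.27 = 27.58
Contaminant velocity v_c = v/R = 0.04489/27.58 = 0.001628 m/d
t = L/v_c = 935/0.001628 = 574400 d

574000 days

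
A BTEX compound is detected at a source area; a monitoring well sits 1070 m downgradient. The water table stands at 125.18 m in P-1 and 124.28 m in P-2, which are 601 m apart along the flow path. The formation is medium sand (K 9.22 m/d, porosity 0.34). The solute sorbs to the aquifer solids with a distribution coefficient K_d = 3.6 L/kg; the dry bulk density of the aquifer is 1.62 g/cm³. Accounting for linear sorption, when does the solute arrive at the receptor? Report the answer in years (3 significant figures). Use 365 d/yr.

1310 years

Hydraulic gradient i = (125.18 − 124.28) / 601 = 0.90 / 601 = 0.001498
Darcy flux q = K·i = 9.22 × 0.001498 = 0.01381 m/d
Average linear velocity = 0.01381 / 0.34 = 0.04061 m/d
Retardation R = 1 + ρ_b·K_d/n = 1 + 1.62×3.6/0.34 = 18.15
Contaminant velocity v_c = v/R = 0.04061/18.15 = 0.002237 m/d
t = L/v_c = 1070/0.002237 = 478300 d
   = 478300/365 = 1310 yr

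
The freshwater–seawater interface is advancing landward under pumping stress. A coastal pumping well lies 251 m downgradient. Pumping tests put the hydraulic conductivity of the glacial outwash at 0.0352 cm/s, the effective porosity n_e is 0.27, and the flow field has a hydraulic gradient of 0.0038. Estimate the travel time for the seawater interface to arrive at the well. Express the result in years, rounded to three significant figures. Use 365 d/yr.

1.61 years

K = 0.0352 cm/s × 864 = 30.41 m/d
Specific discharge q = 30.41 × 0.0038 = 0.1156 m/d
Seepage velocity v = q / n = 0.1156 / 0.27 = 0.4280 m/d
t = L / v = 251 / 0.4280 = 586.4 d
   = 586.4 / 365 = 1.61 yr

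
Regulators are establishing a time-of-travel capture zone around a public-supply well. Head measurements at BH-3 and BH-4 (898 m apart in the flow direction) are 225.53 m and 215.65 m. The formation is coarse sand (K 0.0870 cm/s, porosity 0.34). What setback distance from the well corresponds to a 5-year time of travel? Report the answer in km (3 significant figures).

Hydraulic gradient i = (225.53 − 215.65) / 898 = 9.88 / 898 = 0.01100
K = 0.0870 cm/s × 864 = 75.17 m/d
Darcy flux q = K·i = 75.17 × 0.01100 = 0.8270 m/d
Seepage velocity v = q / n = 0.8270 / 0.34 = 2.432 m/d
T = 5 yr × 365 = 1825 d
L = v × T = 2.432 × 1825 = 4439 m
   = 4.44 km

4.44 km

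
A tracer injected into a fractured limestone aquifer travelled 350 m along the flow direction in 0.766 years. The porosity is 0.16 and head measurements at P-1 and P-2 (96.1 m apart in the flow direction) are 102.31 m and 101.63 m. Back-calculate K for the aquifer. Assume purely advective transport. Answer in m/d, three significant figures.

Hydraulic gradient i = (102.31 − 101.63) / 96.1 = 0.68 / 96.1 = 0.007076
t = 0.766 years = 279.6 d
v = L / t = 350 / 279.6 = 1.252 m/d
K = v · n / i = 1.252 × 0.16 / 0.007076 = 28.3 m/d

28.3 m/d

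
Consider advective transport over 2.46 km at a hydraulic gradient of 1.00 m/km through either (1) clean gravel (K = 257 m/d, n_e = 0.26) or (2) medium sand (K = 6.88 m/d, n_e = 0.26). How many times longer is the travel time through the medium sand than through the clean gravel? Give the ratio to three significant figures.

37.4

Unit 1 (clean gravel): v = 257×0.0010/0.26 = 0.9885 m/d, t = 2460/0.9885 = 2489 d
Unit 2 (medium sand): v = 6.88×0.0010/0.26 = 0.02646 m/d, t = 2460/0.02646 = 92970 d
t(medium sand) / t(clean gravel) = 92970/2489 = 37.4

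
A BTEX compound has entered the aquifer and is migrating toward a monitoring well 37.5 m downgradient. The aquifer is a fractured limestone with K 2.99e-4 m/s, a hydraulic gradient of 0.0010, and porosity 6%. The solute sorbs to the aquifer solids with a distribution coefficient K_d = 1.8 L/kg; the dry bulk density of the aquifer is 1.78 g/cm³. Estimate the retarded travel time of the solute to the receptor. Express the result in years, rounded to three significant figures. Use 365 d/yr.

13.0 years

K = 2.99e-4 m/s × 86400 s/d = 25.83 m/d
q = Ki = 25.83 × 0.0010 = 0.02583 m/d
v = Ki/n = 25.83·0.0010/0.06 = 0.4306 m/d
Retardation R = 1 + ρ_b·K_d/n = 1 + 1.78×1.8/0.06 = 54.40
Contaminant velocity v_c = v/R = 0.4306/54.40 = 0.007915 m/d
t = L/v_c = 37.5/0.007915 = 4738 d
   = 4738/365 = 13.0 yr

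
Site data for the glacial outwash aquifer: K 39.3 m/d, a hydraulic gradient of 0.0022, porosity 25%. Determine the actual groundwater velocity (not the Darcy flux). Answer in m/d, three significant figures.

Specific discharge q = 39.3 × 0.0022 = 0.08646 m/d
Seepage velocity v = q / n = 0.08646 / 0.25 = 0.3458 m/d

0.346 m/d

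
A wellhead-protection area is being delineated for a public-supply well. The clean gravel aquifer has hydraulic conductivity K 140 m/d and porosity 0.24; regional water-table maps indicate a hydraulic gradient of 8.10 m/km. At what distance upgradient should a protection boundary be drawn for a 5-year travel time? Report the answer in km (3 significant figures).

8.62 km

Darcy flux q = K·i = 140 × 0.0081 = 1.134 m/d
v = Ki/n = 140·0.0081/0.24 = 4.725 m/d
T = 5 yr × 365 = 1825 d
L = v × T = 4.725 × 1825 = 8623 m
   = 8.62 km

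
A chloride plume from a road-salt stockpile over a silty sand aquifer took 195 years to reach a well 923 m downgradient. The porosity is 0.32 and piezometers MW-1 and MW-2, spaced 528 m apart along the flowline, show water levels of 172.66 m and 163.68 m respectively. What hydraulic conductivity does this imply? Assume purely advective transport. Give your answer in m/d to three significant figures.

Hydraulic gradient i = (172.66 − 163.68) / 528 = 8.98 / 528 = 0.01701
t = 195 years = 71180 d
v = L / t = 923 / 71180 = 0.01297 m/d
K = v · n / i = 0.01297 × 0.32 / 0.01701 = 0.244 m/d

0.244 m/d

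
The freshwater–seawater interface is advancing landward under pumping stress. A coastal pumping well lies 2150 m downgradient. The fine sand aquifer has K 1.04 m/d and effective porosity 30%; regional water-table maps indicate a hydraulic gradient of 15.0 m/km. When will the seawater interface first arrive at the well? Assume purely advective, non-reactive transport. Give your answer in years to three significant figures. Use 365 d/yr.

q = Ki = 1.04 × 0.015 = 0.01560 m/d
Average linear velocity = 0.01560 / 0.30 = 0.05200 m/d
t = L / v = 2150 / 0.05200 = 41350 d
   = 41350 / 365 = 113 yr

113 years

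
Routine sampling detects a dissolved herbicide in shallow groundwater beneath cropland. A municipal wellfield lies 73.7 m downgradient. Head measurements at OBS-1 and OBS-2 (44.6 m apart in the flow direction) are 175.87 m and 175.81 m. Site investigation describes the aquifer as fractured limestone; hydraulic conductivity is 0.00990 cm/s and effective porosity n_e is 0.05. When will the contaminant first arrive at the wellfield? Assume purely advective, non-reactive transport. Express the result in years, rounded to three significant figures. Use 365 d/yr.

0.877 years

Hydraulic gradient i = (175.87 − 175.81) / 44.6 = 0.06 / 44.6 = 0.001345
K = 0.00990 cm/s × 864 = 8.554 m/d
Darcy flux q = K·i = 8.554 × 0.001345 = 0.01151 m/d
Average linear velocity = 0.01151 / 0.05 = 0.2301 m/d
t = L / v = 73.7 / 0.2301 = 320.2 d
   = 320.2 / 365 = 0.877 yr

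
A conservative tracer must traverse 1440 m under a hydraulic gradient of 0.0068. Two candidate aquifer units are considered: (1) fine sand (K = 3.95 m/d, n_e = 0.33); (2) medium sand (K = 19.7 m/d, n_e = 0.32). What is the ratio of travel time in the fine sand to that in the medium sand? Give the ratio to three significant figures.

Unit 1 (fine sand): v = 3.95×0.0068/0.33 = 0.08139 m/d, t = 1440/0.08139 = 17690 d
Unit 2 (medium sand): v = 19.7×0.0068/0.32 = 0.4186 m/d, t = 1440/0.4186 = 3440 d
t(fine sand) / t(medium sand) = 17690/3440 = 5.14

5.14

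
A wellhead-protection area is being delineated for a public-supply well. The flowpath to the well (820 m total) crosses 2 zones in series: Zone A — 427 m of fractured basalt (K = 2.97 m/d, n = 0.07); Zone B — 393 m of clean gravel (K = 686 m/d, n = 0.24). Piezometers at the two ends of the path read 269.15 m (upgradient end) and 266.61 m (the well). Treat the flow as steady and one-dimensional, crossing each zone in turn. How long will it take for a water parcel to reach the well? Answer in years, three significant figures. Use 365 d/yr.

19.3 years

Total head drop ΔH = 269.15 − 266.61 = 2.54 m
Continuity: the same q passes through each zone, so ΔH = q·Σ(L_j/K_j) — the zones act as resistances in series.
Σ(L/K) = 427/2.97 + 393/686 = 143.8 + 0.5729 = 144.3 d
q = ΔH / Σ(L/K) = 2.54 / 144.3 = 0.01760 m/d (same in every zone)
Zone A: v = q/n = 0.01760/0.07 = 0.2514 m/d → t_A = 427/0.2514 = 1699 d
Zone B: v = q/n = 0.01760/0.24 = 0.07332 m/d → t_B = 393/0.07332 = 5360 d
Total t = 1699 + 5360 = 7059 d
   = 7059 / 365 = 19.3 yr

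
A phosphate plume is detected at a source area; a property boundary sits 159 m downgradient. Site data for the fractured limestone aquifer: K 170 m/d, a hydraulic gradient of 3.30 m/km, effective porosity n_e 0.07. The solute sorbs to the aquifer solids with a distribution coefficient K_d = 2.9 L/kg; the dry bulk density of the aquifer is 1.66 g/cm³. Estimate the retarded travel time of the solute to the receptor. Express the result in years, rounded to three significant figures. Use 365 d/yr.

3.79 years

Darcy flux q = K·i = 170 × 0.0033 = 0.5610 m/d
Average linear velocity = 0.5610 / 0.07 = 8.014 m/d
Retardation R = 1 + ρ_b·K_d/n = 1 + 1.66×2.9/0.07 = 69.77
Contaminant velocity v_c = v/R = 8.014/69.77 = 0.1149 m/d
t = L/v_c = 159/0.1149 = 1384 d
   = 1384/365 = 3.79 yr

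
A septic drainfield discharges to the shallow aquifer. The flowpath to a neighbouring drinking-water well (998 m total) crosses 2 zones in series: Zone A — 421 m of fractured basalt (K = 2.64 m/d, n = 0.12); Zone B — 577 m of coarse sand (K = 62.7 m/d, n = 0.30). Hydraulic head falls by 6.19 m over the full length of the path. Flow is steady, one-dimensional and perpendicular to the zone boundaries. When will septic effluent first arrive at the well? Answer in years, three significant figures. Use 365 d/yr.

16.7 years

Steady 1-D flow in series ⇒ the Darcy flux q is identical in every zone and the zone head losses add (resistances L/K in series).
Σ(L/K) = 421/2.64 + 577/62.7 = 159.5 + 9.203 = 168.7 d
q = ΔH / Σ(L/K) = 6.19 / 168.7 = 0.03670 m/d (same in every zone)
Zone A: v = q/n = 0.03670/0.12 = 0.3058 m/d → t_A = 421/0.3058 = 1377 d
Zone B: v = q/n = 0.03670/0.30 = 0.1223 m/d → t_B = 577/0.1223 = 4717 d
Total t = 1377 + 4717 = 6093 d
   = 6093 / 365 = 16.7 yr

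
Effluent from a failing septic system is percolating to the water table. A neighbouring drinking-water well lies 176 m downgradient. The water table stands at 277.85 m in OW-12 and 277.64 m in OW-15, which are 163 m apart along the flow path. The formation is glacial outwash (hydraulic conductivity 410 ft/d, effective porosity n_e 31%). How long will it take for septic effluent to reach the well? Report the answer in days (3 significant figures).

Hydraulic gradient i = (277.85 − 277.64) / 163 = 0.21 / 163 = 0.001288
K = 410 ft/d × 0.3048 = 125.0 m/d
Darcy flux q = K·i = 125.0 × 0.001288 = 0.1610 m/d
Average linear velocity = 0.1610 / 0.31 = 0.5194 m/d
t = L / v = 176 / 0.5194 = 338.9 d

339 days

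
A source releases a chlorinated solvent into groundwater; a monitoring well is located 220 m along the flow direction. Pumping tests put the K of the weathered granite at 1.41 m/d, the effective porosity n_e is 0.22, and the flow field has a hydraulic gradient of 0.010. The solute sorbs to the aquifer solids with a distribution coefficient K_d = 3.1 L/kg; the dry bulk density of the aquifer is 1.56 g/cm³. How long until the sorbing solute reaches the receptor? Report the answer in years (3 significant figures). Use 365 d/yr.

Darcy flux q = K·i = 1.41 × 0.010 = 0.01410 m/d
v = Ki/n = 1.41·0.010/0.22 = 0.06409 m/d
Retardation R = 1 + ρ_b·K_d/n = 1 + 1.56×3.1/0.22 = 22.98
Contaminant velocity v_c = v/R = 0.06409/22.98 = 0.002789 m/d
t = L/v_c = 220/0.002789 = 78890 d
   = 78890/365 = 216 yr

216 years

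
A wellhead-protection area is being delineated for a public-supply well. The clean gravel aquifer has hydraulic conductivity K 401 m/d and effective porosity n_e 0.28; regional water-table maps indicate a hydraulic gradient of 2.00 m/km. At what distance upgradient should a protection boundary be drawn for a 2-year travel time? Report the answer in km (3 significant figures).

2.09 km

Darcy flux q = K·i = 401 × 0.0020 = 0.8020 m/d
Average linear velocity = 0.8020 / 0.28 = 2.864 m/d
T = 2 yr × 365 = 730 d
L = v × T = 2.864 × 730 = 2091 m
   = 2.09 km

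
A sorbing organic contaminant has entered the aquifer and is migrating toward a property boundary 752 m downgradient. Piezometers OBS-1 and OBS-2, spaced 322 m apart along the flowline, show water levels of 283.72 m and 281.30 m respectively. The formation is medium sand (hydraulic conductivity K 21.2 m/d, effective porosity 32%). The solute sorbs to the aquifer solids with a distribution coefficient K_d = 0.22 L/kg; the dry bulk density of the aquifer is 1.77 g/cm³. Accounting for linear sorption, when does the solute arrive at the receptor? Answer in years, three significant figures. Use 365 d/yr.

Hydraulic gradient i = (283.72 − 281.30) / 322 = 2.42 / 322 = 0.007516
q = Ki = 21.2 × 0.007516 = 0.1593 m/d
Seepage velocity v = q / n = 0.1593 / 0.32 = 0.4979 m/d
Retardation R = 1 + ρ_b·K_d/n = 1 + 1.77×0.22/0.32 = 2.217
Contaminant velocity v_c = v/R = 0.4979/2.217 = 0.2246 m/d
t = L/v_c = 752/0.2246 = 3348 d
   = 3348/365 = 9.17 yr

9.17 years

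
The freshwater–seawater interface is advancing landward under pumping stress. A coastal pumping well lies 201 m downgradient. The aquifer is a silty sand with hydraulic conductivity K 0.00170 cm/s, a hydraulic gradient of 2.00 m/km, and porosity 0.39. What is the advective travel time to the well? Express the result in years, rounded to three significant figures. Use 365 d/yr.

K = 0.00170 cm/s × 864 = 1.469 m/d
q = Ki = 1.469 × 0.0020 = 0.002938 m/d
Average linear velocity = 0.002938 / 0.39 = 0.007532 m/d
t = L / v = 201 / 0.007532 = 26690 d
   = 26690 / 365 = 73.1 yr

73.1 years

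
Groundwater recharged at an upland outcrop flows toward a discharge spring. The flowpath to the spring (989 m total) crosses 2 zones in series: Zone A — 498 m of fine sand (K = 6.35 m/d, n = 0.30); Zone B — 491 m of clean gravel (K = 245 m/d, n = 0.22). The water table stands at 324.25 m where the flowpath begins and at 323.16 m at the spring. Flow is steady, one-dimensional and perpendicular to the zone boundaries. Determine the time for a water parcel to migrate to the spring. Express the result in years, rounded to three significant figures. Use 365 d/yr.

Total head drop ΔH = 324.25 − 323.16 = 1.09 m
Steady 1-D flow in series ⇒ the Darcy flux q is identical in every zone and the zone head losses add (resistances L/K in series).
Σ(L/K) = 498/6.35 + 491/245 = 78.43 + 2.004 = 80.43 d
q = ΔH / Σ(L/K) = 1.09 / 80.43 = 0.01355 m/d (same in every zone)
Zone A: v = q/n = 0.01355/0.30 = 0.04517 m/d → t_A = 498/0.04517 = 11020 d
Zone B: v = q/n = 0.01355/0.22 = 0.06160 m/d → t_B = 491/0.06160 = 7971 d
Total t = 11020 + 7971 = 18990 d
   = 18990 / 365 = 52.0 yr

52.0 years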